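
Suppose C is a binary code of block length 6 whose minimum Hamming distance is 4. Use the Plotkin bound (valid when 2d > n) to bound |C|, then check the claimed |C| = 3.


Plotkin bound M ≤ 4; given |C| = 3 ≤ bound (satisfied).

Check applicability: 2d = 8, n = 6.
2d − n = 2 > 0, so Plotkin applies.
Compute d/(2d−n) = 4/2 ≈ 2.0000.
⌊d/(2d−n)⌋ = 2.
Plotkin bound: M ≤ 2·2 = 4.
Given |C| = 3, check: satisfied.
This |C| is below the Plotkin bound.


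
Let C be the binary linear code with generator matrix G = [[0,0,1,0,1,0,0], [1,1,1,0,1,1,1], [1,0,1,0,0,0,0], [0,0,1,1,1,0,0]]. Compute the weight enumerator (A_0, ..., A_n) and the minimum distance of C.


Weight distribution: A_0 = 1, A_1 = 1, A_2 = 3, A_3 = 3, A_4 = 3, A_5 = 3, A_6 = 1, A_7 = 1. Minimum distance d = 1.

Enumerate all 2^4 = 16 messages m ∈ F_2^4.
For each, compute codeword c = mG in F_2^7, then tally its weight.
  m = 0000 → c = 0000000, weight = 0.
  m = 1000 → c = 0010100, weight = 2.
  m = 0100 → c = 1110111, weight = 6.
  m = 1100 → c = 1100011, weight = 4.
  m = 0010 → c = 1010000, weight = 2.
  m = 1010 → c = 1000100, weight = 2.
  m = 0110 → c = 0100111, weight = 4.
  m = 1110 → c = 0110011, weight = 4.
  m = 0001 → c = 0011100, weight = 3.
  m = 1001 → c = 0001000, weight = 1.
  m = 0101 → c = 1101011, weight = 5.
  m = 1101 → c = 1111111, weight = 7.
  m = 0011 → c = 1001100, weight = 3.
  m = 1011 → c = 1011000, weight = 3.
  m = 0111 → c = 0111011, weight = 5.
  m = 1111 → c = 0101111, weight = 5.
Tally weights:
  weight 0: 1 codewords.
  weight 1: 1 codewords.
  weight 2: 3 codewords.
  weight 3: 3 codewords.
  weight 4: 3 codewords.
  weight 5: 3 codewords.
  weight 6: 1 codewords.
  weight 7: 1 codewords.
Minimum distance d = smallest w > 0 with A_w > 0 = 1.
Sanity: Σ A_w = 16 = 2^4 = 16 ✓.


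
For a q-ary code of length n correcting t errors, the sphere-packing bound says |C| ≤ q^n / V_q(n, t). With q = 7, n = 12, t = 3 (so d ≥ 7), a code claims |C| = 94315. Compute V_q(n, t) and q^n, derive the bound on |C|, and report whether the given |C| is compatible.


V_q(n, t) = 49969, q^n = 13841287201, Hamming bound = 276997, |C| = 94315 ≤ bound (satisfied).

Step 1: Compute V_q(n, t) = Σ_{j=0}^3 C(n, j) (q−1)^j.
  j = 0: C(12,0)·(6)^0 = 1·1 = 1.
  j = 1: C(12,1)·(6)^1 = 12·6 = 72.
  j = 2: C(12,2)·(6)^2 = 66·36 = 2376.
  j = 3: C(12,3)·(6)^3 = 220·216 = 47520.
  V_q(n, t) = 1 + 72 + 2376 + 47520 = 49969.
Step 2: q^n = 7^12 = 13841287201.
Step 3: Hamming bound ⌊q^n / V_q(n,t)⌋ = ⌊13841287201/49969⌋ = 276997.
Step 4: Compare |C| = 94315 to 276997: satisfied.
The claimed |C| lies below the Hamming bound.


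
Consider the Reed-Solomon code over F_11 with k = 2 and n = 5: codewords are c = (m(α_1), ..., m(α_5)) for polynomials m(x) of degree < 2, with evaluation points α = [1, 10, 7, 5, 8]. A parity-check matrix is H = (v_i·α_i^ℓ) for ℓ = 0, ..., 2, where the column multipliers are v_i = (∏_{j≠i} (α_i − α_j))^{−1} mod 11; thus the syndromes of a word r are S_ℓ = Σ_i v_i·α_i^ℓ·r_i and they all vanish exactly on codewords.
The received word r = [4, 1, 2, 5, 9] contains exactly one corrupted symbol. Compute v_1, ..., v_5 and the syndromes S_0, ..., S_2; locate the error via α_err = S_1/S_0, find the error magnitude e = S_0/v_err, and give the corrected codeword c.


S = (6, 8, 7), error at position 4, error magnitude e = 6, c = [4, 1, 2, 10, 9].

Step 1: column multipliers v_i = (∏_{j≠i}(α_i − α_j))^{−1} mod 11.
  i = 1 (α = 1): (1−10)(1−7)(1−5)(1−8) = (−9)·(−6)·(−4)·(−7) = 1512 ≡ 5, so v_1 = 5^{−1} = 9 (mod 11).
  i = 2 (α = 10): (10−1)(10−7)(10−5)(10−8) = 9·3·5·2 = 270 ≡ 6, so v_2 = 6^{−1} = 2 (mod 11).
  i = 3 (α = 7): (7−1)(7−10)(7−5)(7−8) = 6·(−3)·2·(−1) = 36 ≡ 3, so v_3 = 3^{−1} = 4 (mod 11).
  i = 4 (α = 5): (5−1)(5−10)(5−7)(5−8) = 4·(−5)·(−2)·(−3) = −120 ≡ 1, so v_4 = 1^{−1} = 1 (mod 11).
  i = 5 (α = 8): (8−1)(8−10)(8−7)(8−5) = 7·(−2)·1·3 = −42 ≡ 2, so v_5 = 2^{−1} = 6 (mod 11).
  v = [9, 2, 4, 1, 6].
Step 2: syndromes of r = [4, 1, 2, 5, 9] (all sums mod 11).
  S_0 = Σ v_i r_i = 9·4 + 2·1 + 4·2 + 1·5 + 6·9 = 105 ≡ 6.
  S_1 = Σ v_i α_i r_i = 9·1·4 + 2·10·1 + 4·7·2 + 1·5·5 + 6·8·9 = 569 ≡ 8.
  α_i^2 mod 11 = [1, 1, 5, 3, 9].
  S_2 = Σ v_i α_i^2 r_i = 9·1·4 + 2·1·1 + 4·5·2 + 1·3·5 + 6·9·9 = 579 ≡ 7.
  S = (6, 8, 7) ≠ 0, so r is not a codeword (an error is present).
Step 3: locate the error. For a single error e at position i, S_ℓ = v_i·e·α_i^ℓ, so α_err = S_1/S_0.
  S_0^{−1} = 6^{−1} = 2 (mod 11), so α_err = 8·2 = 16 ≡ 5 = α_4. Error position i = 4.
  Consistency check: S_2/S_1 = 7·7 = 49 ≡ 5 = α_err ✓ (single-error assumption holds).
Step 4: error magnitude e = S_0/v_4 = S_0·∏_{j≠4}(α_4 − α_j) = 6·1 = 6 ≡ 6 (mod 11).
Step 5: correct position 4: c_4 = r_4 − e = 5 − 6 ≡ 10 (mod 11). Hence c = [4, 1, 2, 10, 9].
  Check: interpolating c through the α_i gives m(x) = 8 + 7·x (degree < 2) with m(α_i) = c_i for every i, so c is indeed a codeword.


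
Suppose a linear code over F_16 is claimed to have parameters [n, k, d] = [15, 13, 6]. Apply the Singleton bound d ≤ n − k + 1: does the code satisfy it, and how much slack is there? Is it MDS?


Singleton RHS = n − k + 1 = 3, slack = -3, bound violated (no such code; not MDS).

Singleton bound: d ≤ n − k + 1.
Here n = 15, k = 13, so n − k + 1 = 3.
Given d = 6, check d ≤ 3: NO.
Slack = (n − k + 1) − d = -3.
The slack is negative: d = 6 exceeds n − k + 1 = 3 by 3, so the Singleton bound is violated and no linear [15, 13, 6]_16 code can exist. In particular it is not MDS (MDS requires d = n − k + 1 exactly).
Description: the claimed parameters are [15, 13, 6]_16; such a code would be impossible (violates the Singleton bound).


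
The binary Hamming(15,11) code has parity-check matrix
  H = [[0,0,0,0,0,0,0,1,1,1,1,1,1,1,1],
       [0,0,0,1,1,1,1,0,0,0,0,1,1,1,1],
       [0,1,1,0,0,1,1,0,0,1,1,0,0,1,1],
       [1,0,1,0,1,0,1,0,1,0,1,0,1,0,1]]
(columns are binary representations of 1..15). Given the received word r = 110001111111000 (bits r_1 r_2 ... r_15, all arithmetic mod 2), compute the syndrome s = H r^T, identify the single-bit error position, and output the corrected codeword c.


s = (1, 1, 1, 0)^T, error position = 14, corrected codeword c = 110001111111010

Compute s = H r^T mod 2 one row at a time:
  s_1 = 1 + 1 + 1 + 1 + 1 + 0 + 0 + 0 = 5 ≡ 1 (mod 2).
  s_2 = 0 + 0 + 1 + 1 + 1 + 0 + 0 + 0 = 3 ≡ 1 (mod 2).
  s_3 = 1 + 0 + 1 + 1 + 1 + 1 + 0 + 0 = 5 ≡ 1 (mod 2).
  s_4 = 1 + 0 + 0 + 1 + 1 + 1 + 0 + 0 = 4 ≡ 0 (mod 2).
s = (1, 1, 1, 0)^T — this equals column 14 of H (binary 1110), so error is at position 14.
Correct: flip bit 14 of r = 110001111111000 to get c = 110001111111010.


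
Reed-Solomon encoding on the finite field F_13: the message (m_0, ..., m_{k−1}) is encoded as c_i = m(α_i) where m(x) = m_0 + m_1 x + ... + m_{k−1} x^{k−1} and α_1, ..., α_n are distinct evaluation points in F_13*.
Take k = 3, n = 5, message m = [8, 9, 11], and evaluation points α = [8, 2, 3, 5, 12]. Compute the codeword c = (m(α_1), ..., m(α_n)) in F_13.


c = [4, 5, 4, 3, 10]

Message polynomial: m(x) = 8 + 9·x + 11·x^2 (mod 13).
For each evaluation point α_i, compute m(α_i) mod 13:
  α_1 = 8: Horner steps 11 → 6 → 4, so m(8) = 4.
  α_2 = 2: Horner steps 11 → 5 → 5, so m(2) = 5.
  α_3 = 3: Horner steps 11 → 3 → 4, so m(3) = 4.
  α_4 = 5: Horner steps 11 → 12 → 3, so m(5) = 3.
  α_5 = 12: Horner steps 11 → 11 → 10, so m(12) = 10.
Codeword c = [4, 5, 4, 3, 10] ∈ F_13^5.


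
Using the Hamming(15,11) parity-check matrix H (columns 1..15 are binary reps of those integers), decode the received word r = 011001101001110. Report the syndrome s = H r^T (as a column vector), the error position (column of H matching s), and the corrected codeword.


s = (0, 1, 1, 0)^T, error position = 6, corrected codeword c = 011000101001110

Compute s = H r^T mod 2 one row at a time:
  s_1 = 0 + 1 + 0 + 0 + 1 + 1 + 1 + 0 = 4 ≡ 0 (mod 2).
  s_2 = 0 + 0 + 1 + 1 + 1 + 1 + 1 + 0 = 5 ≡ 1 (mod 2).
  s_3 = 1 + 1 + 1 + 1 + 0 + 0 + 1 + 0 = 5 ≡ 1 (mod 2).
  s_4 = 0 + 1 + 0 + 1 + 1 + 0 + 1 + 0 = 4 ≡ 0 (mod 2).
s = (0, 1, 1, 0)^T — this equals column 6 of H (binary 0110), so error is at position 6.
Correct: flip bit 6 of r = 011001101001110 to get c = 011000101001110.


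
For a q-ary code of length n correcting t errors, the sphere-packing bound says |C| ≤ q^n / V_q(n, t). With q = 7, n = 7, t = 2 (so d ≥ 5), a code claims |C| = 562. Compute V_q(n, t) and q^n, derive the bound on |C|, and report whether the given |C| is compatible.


V_q(n, t) = 799, q^n = 823543, Hamming bound = 1030, |C| = 562 ≤ bound (satisfied).

Step 1: Compute V_q(n, t) = Σ_{j=0}^2 C(n, j) (q−1)^j.
  j = 0: C(7,0)·(6)^0 = 1·1 = 1.
  j = 1: C(7,1)·(6)^1 = 7·6 = 42.
  j = 2: C(7,2)·(6)^2 = 21·36 = 756.
  V_q(n, t) = 1 + 42 + 756 = 799.
Step 2: q^n = 7^7 = 823543.
Step 3: Hamming bound ⌊q^n / V_q(n,t)⌋ = ⌊823543/799⌋ = 1030.
Step 4: Compare |C| = 562 to 1030: satisfied.
The claimed |C| lies below the Hamming bound.


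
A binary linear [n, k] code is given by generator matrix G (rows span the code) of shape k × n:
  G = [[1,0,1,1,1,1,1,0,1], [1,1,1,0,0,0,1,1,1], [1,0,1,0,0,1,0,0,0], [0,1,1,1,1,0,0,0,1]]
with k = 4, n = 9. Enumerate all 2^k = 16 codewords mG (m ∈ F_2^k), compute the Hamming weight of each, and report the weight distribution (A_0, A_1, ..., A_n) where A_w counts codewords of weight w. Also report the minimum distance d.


Weight distribution: A_0 = 1, A_3 = 3, A_4 = 3, A_5 = 4, A_6 = 4, A_7 = 1. Minimum distance d = 3.

Enumerate all 2^4 = 16 messages m ∈ F_2^4.
For each, compute codeword c = mG in F_2^9, then tally its weight.
  m = 0000 → c = 000000000, weight = 0.
  m = 1000 → c = 101111101, weight = 7.
  m = 0100 → c = 111000111, weight = 6.
  m = 1100 → c = 010111010, weight = 5.
  m = 0010 → c = 101001000, weight = 3.
  m = 1010 → c = 000110101, weight = 4.
  m = 0110 → c = 010001111, weight = 5.
  m = 1110 → c = 111110010, weight = 6.
  m = 0001 → c = 011110001, weight = 5.
  m = 1001 → c = 110001100, weight = 4.
  m = 0101 → c = 100110110, weight = 5.
  m = 1101 → c = 001001011, weight = 4.
  m = 0011 → c = 110111001, weight = 6.
  m = 1011 → c = 011000100, weight = 3.
  m = 0111 → c = 001111110, weight = 6.
  m = 1111 → c = 100000011, weight = 3.
Tally weights:
  weight 0: 1 codewords.
  weight 3: 3 codewords.
  weight 4: 3 codewords.
  weight 5: 4 codewords.
  weight 6: 4 codewords.
  weight 7: 1 codewords.
Minimum distance d = smallest w > 0 with A_w > 0 = 3.
Sanity: Σ A_w = 16 = 2^4 = 16 ✓.


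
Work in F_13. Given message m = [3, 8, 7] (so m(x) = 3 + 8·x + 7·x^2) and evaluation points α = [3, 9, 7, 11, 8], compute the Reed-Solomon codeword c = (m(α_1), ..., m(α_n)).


c = [12, 5, 12, 2, 8]

Message polynomial: m(x) = 3 + 8·x + 7·x^2 (mod 13).
For each evaluation point α_i, compute m(α_i) mod 13:
  α_1 = 3: Horner steps 7 → 3 → 12, so m(3) = 12.
  α_2 = 9: Horner steps 7 → 6 → 5, so m(9) = 5.
  α_3 = 7: Horner steps 7 → 5 → 12, so m(7) = 12.
  α_4 = 11: Horner steps 7 → 7 → 2, so m(11) = 2.
  α_5 = 8: Horner steps 7 → 12 → 8, so m(8) = 8.
Codeword c = [12, 5, 12, 2, 8] ∈ F_13^5.


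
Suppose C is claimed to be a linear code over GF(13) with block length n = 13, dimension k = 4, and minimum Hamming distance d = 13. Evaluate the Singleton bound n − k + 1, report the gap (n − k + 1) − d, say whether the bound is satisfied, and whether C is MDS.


Singleton RHS = n − k + 1 = 10, slack = -3, bound violated (no such code; not MDS).

Singleton bound: d ≤ n − k + 1.
Here n = 13, k = 4, so n − k + 1 = 10.
Given d = 13, check d ≤ 10: NO.
Slack = (n − k + 1) − d = -3.
The slack is negative: d = 13 exceeds n − k + 1 = 10 by 3, so the Singleton bound is violated and no linear [13, 4, 13]_13 code can exist. In particular it is not MDS (MDS requires d = n − k + 1 exactly).
Description: the claimed parameters are [13, 4, 13]_13; such a code would be impossible (violates the Singleton bound).


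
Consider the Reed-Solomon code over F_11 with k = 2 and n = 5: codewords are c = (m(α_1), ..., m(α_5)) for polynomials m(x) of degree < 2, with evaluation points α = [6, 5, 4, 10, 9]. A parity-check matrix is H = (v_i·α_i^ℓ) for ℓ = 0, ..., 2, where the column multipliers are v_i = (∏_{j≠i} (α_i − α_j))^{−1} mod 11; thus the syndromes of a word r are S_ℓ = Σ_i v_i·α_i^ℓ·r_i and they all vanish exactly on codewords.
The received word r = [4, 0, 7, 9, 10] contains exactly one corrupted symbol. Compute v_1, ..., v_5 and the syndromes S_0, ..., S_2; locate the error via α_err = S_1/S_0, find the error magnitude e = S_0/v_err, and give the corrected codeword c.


S = (10, 2, 7), error at position 5, error magnitude e = 5, c = [4, 0, 7, 9, 5].

Step 1: column multipliers v_i = (∏_{j≠i}(α_i − α_j))^{−1} mod 11.
  i = 1 (α = 6): (6−5)(6−4)(6−10)(6−9) = 1·2·(−4)·(−3) = 24 ≡ 2, so v_1 = 2^{−1} = 6 (mod 11).
  i = 2 (α = 5): (5−6)(5−4)(5−10)(5−9) = (−1)·1·(−5)·(−4) = −20 ≡ 2, so v_2 = 2^{−1} = 6 (mod 11).
  i = 3 (α = 4): (4−6)(4−5)(4−10)(4−9) = (−2)·(−1)·(−6)·(−5) = 60 ≡ 5, so v_3 = 5^{−1} = 9 (mod 11).
  i = 4 (α = 10): (10−6)(10−5)(10−4)(10−9) = 4·5·6·1 = 120 ≡ 10, so v_4 = 10^{−1} = 10 (mod 11).
  i = 5 (α = 9): (9−6)(9−5)(9−4)(9−10) = 3·4·5·(−1) = −60 ≡ 6, so v_5 = 6^{−1} = 2 (mod 11).
  v = [6, 6, 9, 10, 2].
Step 2: syndromes of r = [4, 0, 7, 9, 10] (all sums mod 11).
  S_0 = Σ v_i r_i = 6·4 + 6·0 + 9·7 + 10·9 + 2·10 = 197 ≡ 10.
  S_1 = Σ v_i α_i r_i = 6·6·4 + 6·5·0 + 9·4·7 + 10·10·9 + 2·9·10 = 1476 ≡ 2.
  α_i^2 mod 11 = [3, 3, 5, 1, 4].
  S_2 = Σ v_i α_i^2 r_i = 6·3·4 + 6·3·0 + 9·5·7 + 10·1·9 + 2·4·10 = 557 ≡ 7.
  S = (10, 2, 7) ≠ 0, so r is not a codeword (an error is present).
Step 3: locate the error. For a single error e at position i, S_ℓ = v_i·e·α_i^ℓ, so α_err = S_1/S_0.
  S_0^{−1} = 10^{−1} = 10 (mod 11), so α_err = 2·10 = 20 ≡ 9 = α_5. Error position i = 5.
  Consistency check: S_2/S_1 = 7·6 = 42 ≡ 9 = α_err ✓ (single-error assumption holds).
Step 4: error magnitude e = S_0/v_5 = S_0·∏_{j≠5}(α_5 − α_j) = 10·6 = 60 ≡ 5 (mod 11).
Step 5: correct position 5: c_5 = r_5 − e = 10 − 5 ≡ 5 (mod 11). Hence c = [4, 0, 7, 9, 5].
  Check: interpolating c through the α_i gives m(x) = 2 + 4·x (degree < 2) with m(α_i) = c_i for every i, so c is indeed a codeword.


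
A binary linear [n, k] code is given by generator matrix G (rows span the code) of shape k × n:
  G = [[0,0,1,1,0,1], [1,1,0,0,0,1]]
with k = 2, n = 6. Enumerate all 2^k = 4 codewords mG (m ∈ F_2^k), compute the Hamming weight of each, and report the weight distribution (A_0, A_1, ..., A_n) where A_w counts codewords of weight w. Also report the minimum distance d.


Weight distribution: A_0 = 1, A_3 = 2, A_4 = 1. Minimum distance d = 3.

Enumerate all 2^2 = 4 messages m ∈ F_2^2.
For each, compute codeword c = mG in F_2^6, then tally its weight.
  m = 00 → c = 000000, weight = 0.
  m = 10 → c = 001101, weight = 3.
  m = 01 → c = 110001, weight = 3.
  m = 11 → c = 111100, weight = 4.
Tally weights:
  weight 0: 1 codewords.
  weight 3: 2 codewords.
  weight 4: 1 codewords.
Minimum distance d = smallest w > 0 with A_w > 0 = 3.
Sanity: Σ A_w = 4 = 2^2 = 4 ✓.


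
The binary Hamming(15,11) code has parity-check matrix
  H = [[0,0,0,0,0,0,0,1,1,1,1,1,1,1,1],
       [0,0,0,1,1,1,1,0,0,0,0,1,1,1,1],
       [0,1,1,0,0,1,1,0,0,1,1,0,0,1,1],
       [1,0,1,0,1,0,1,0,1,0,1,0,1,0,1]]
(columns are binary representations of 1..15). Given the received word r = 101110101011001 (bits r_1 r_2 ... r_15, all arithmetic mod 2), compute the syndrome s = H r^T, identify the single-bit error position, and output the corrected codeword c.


s = (0, 1, 0, 1)^T, error position = 5, corrected codeword c = 101100101011001

Compute s = H r^T mod 2 one row at a time:
  s_1 = 0 + 1 + 0 + 1 + 1 + 0 + 0 + 1 = 4 ≡ 0 (mod 2).
  s_2 = 1 + 1 + 0 + 1 + 1 + 0 + 0 + 1 = 5 ≡ 1 (mod 2).
  s_3 = 0 + 1 + 0 + 1 + 0 + 1 + 0 + 1 = 4 ≡ 0 (mod 2).
  s_4 = 1 + 1 + 1 + 1 + 1 + 1 + 0 + 1 = 7 ≡ 1 (mod 2).
s = (0, 1, 0, 1)^T — this equals column 5 of H (binary 0101), so error is at position 5.
Correct: flip bit 5 of r = 101110101011001 to get c = 101100101011001.


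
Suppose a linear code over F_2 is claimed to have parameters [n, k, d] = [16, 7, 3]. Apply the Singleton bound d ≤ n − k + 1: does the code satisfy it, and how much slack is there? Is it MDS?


Singleton RHS = n − k + 1 = 10, slack = 7, bound satisfied, not MDS.

Singleton bound: d ≤ n − k + 1.
Here n = 16, k = 7, so n − k + 1 = 10.
Given d = 3, check d ≤ 10: YES.
Slack = (n − k + 1) − d = 7.
The code is NOT MDS (slack = 7 > 0).
Description: the claimed parameters are [16, 7, 3]_2; such a code would be non-MDS.


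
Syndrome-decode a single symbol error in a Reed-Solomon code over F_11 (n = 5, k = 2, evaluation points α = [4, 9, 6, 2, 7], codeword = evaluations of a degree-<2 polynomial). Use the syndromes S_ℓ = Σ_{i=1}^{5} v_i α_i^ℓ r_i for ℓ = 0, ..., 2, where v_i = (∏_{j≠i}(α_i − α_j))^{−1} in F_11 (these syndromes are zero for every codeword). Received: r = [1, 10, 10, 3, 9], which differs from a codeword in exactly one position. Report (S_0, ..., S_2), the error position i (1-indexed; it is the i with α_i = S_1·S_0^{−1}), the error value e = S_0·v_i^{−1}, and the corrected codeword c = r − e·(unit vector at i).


S = (3, 5, 1), error at position 2, error magnitude e = 3, c = [1, 7, 10, 3, 9].

Step 1: column multipliers v_i = (∏_{j≠i}(α_i − α_j))^{−1} mod 11.
  i = 1 (α = 4): (4−9)(4−6)(4−2)(4−7) = (−5)·(−2)·2·(−3) = −60 ≡ 6, so v_1 = 6^{−1} = 2 (mod 11).
  i = 2 (α = 9): (9−4)(9−6)(9−2)(9−7) = 5·3·7·2 = 210 ≡ 1, so v_2 = 1^{−1} = 1 (mod 11).
  i = 3 (α = 6): (6−4)(6−9)(6−2)(6−7) = 2·(−3)·4·(−1) = 24 ≡ 2, so v_3 = 2^{−1} = 6 (mod 11).
  i = 4 (α = 2): (2−4)(2−9)(2−6)(2−7) = (−2)·(−7)·(−4)·(−5) = 280 ≡ 5, so v_4 = 5^{−1} = 9 (mod 11).
  i = 5 (α = 7): (7−4)(7−9)(7−6)(7−2) = 3·(−2)·1·5 = −30 ≡ 3, so v_5 = 3^{−1} = 4 (mod 11).
  v = [2, 1, 6, 9, 4].
Step 2: syndromes of r = [1, 10, 10, 3, 9] (all sums mod 11).
  S_0 = Σ v_i r_i = 2·1 + 1·10 + 6·10 + 9·3 + 4·9 = 135 ≡ 3.
  S_1 = Σ v_i α_i r_i = 2·4·1 + 1·9·10 + 6·6·10 + 9·2·3 + 4·7·9 = 764 ≡ 5.
  α_i^2 mod 11 = [5, 4, 3, 4, 5].
  S_2 = Σ v_i α_i^2 r_i = 2·5·1 + 1·4·10 + 6·3·10 + 9·4·3 + 4·5·9 = 518 ≡ 1.
  S = (3, 5, 1) ≠ 0, so r is not a codeword (an error is present).
Step 3: locate the error. For a single error e at position i, S_ℓ = v_i·e·α_i^ℓ, so α_err = S_1/S_0.
  S_0^{−1} = 3^{−1} = 4 (mod 11), so α_err = 5·4 = 20 ≡ 9 = α_2. Error position i = 2.
  Consistency check: S_2/S_1 = 1·9 = 9 ≡ 9 = α_err ✓ (single-error assumption holds).
Step 4: error magnitude e = S_0/v_2 = S_0·∏_{j≠2}(α_2 − α_j) = 3·1 = 3 ≡ 3 (mod 11).
Step 5: correct position 2: c_2 = r_2 − e = 10 − 3 ≡ 7 (mod 11). Hence c = [1, 7, 10, 3, 9].
  Check: interpolating c through the α_i gives m(x) = 5 + 10·x (degree < 2) with m(α_i) = c_i for every i, so c is indeed a codeword.


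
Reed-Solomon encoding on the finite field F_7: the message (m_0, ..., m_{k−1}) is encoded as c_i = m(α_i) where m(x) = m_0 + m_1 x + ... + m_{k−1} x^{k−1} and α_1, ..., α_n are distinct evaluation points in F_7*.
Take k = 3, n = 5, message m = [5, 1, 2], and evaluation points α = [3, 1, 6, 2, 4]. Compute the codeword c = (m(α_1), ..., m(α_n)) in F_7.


c = [5, 1, 6, 1, 6]

Message polynomial: m(x) = 5 + 1·x + 2·x^2 (mod 7).
For each evaluation point α_i, compute m(α_i) mod 7:
  α_1 = 3: Horner steps 2 → 0 → 5, so m(3) = 5.
  α_2 = 1: Horner steps 2 → 3 → 1, so m(1) = 1.
  α_3 = 6: Horner steps 2 → 6 → 6, so m(6) = 6.
  α_4 = 2: Horner steps 2 → 5 → 1, so m(2) = 1.
  α_5 = 4: Horner steps 2 → 2 → 6, so m(4) = 6.
Codeword c = [5, 1, 6, 1, 6] ∈ F_7^5.


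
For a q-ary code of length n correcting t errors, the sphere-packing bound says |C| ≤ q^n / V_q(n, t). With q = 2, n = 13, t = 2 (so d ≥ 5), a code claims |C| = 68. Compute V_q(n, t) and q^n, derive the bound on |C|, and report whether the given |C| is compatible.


V_q(n, t) = 92, q^n = 8192, Hamming bound = 89, |C| = 68 ≤ bound (satisfied).

Step 1: Compute V_q(n, t) = Σ_{j=0}^2 C(n, j) (q−1)^j.
  j = 0: C(13,0)·(1)^0 = 1·1 = 1.
  j = 1: C(13,1)·(1)^1 = 13·1 = 13.
  j = 2: C(13,2)·(1)^2 = 78·1 = 78.
  V_q(n, t) = 1 + 13 + 78 = 92.
Step 2: q^n = 2^13 = 8192.
Step 3: Hamming bound ⌊q^n / V_q(n,t)⌋ = ⌊8192/92⌋ = 89.
Step 4: Compare |C| = 68 to 89: satisfied.
The claimed |C| lies below the Hamming bound.


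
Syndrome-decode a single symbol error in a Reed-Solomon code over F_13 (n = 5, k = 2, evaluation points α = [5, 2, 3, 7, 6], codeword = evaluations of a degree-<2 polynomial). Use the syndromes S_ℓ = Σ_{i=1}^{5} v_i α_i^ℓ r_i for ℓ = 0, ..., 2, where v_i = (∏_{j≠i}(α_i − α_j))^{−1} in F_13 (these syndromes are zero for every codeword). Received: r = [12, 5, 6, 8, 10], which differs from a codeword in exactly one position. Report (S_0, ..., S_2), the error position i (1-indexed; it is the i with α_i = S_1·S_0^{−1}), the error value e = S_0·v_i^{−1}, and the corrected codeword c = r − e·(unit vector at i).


S = (8, 11, 7), error at position 3, error magnitude e = 3, c = [12, 5, 3, 8, 10].

Step 1: column multipliers v_i = (∏_{j≠i}(α_i − α_j))^{−1} mod 13.
  i = 1 (α = 5): (5−2)(5−3)(5−7)(5−6) = 3·2·(−2)·(−1) = 12 ≡ 12, so v_1 = 12^{−1} = 12 (mod 13).
  i = 2 (α = 2): (2−5)(2−3)(2−7)(2−6) = (−3)·(−1)·(−5)·(−4) = 60 ≡ 8, so v_2 = 8^{−1} = 5 (mod 13).
  i = 3 (α = 3): (3−5)(3−2)(3−7)(3−6) = (−2)·1·(−4)·(−3) = −24 ≡ 2, so v_3 = 2^{−1} = 7 (mod 13).
  i = 4 (α = 7): (7−5)(7−2)(7−3)(7−6) = 2·5·4·1 = 40 ≡ 1, so v_4 = 1^{−1} = 1 (mod 13).
  i = 5 (α = 6): (6−5)(6−2)(6−3)(6−7) = 1·4·3·(−1) = −12 ≡ 1, so v_5 = 1^{−1} = 1 (mod 13).
  v = [12, 5, 7, 1, 1].
Step 2: syndromes of r = [12, 5, 6, 8, 10] (all sums mod 13).
  S_0 = Σ v_i r_i = 12·12 + 5·5 + 7·6 + 1·8 + 1·10 = 229 ≡ 8.
  S_1 = Σ v_i α_i r_i = 12·5·12 + 5·2·5 + 7·3·6 + 1·7·8 + 1·6·10 = 1012 ≡ 11.
  α_i^2 mod 13 = [12, 4, 9, 10, 10].
  S_2 = Σ v_i α_i^2 r_i = 12·12·12 + 5·4·5 + 7·9·6 + 1·10·8 + 1·10·10 = 2386 ≡ 7.
  S = (8, 11, 7) ≠ 0, so r is not a codeword (an error is present).
Step 3: locate the error. For a single error e at position i, S_ℓ = v_i·e·α_i^ℓ, so α_err = S_1/S_0.
  S_0^{−1} = 8^{−1} = 5 (mod 13), so α_err = 11·5 = 55 ≡ 3 = α_3. Error position i = 3.
  Consistency check: S_2/S_1 = 7·6 = 42 ≡ 3 = α_err ✓ (single-error assumption holds).
Step 4: error magnitude e = S_0/v_3 = S_0·∏_{j≠3}(α_3 − α_j) = 8·2 = 16 ≡ 3 (mod 13).
Step 5: correct position 3: c_3 = r_3 − e = 6 − 3 ≡ 3 (mod 13). Hence c = [12, 5, 3, 8, 10].
  Check: interpolating c through the α_i gives m(x) = 9 + 11·x (degree < 2) with m(α_i) = c_i for every i, so c is indeed a codeword.


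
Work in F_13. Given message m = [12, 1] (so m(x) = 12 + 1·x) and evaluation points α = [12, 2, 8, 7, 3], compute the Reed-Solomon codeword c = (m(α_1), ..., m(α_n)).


c = [11, 1, 7, 6, 2]

Message polynomial: m(x) = 12 + 1·x (mod 13).
For each evaluation point α_i, compute m(α_i) mod 13:
  α_1 = 12: Horner steps 1 → 11, so m(12) = 11.
  α_2 = 2: Horner steps 1 → 1, so m(2) = 1.
  α_3 = 8: Horner steps 1 → 7, so m(8) = 7.
  α_4 = 7: Horner steps 1 → 6, so m(7) = 6.
  α_5 = 3: Horner steps 1 → 2, so m(3) = 2.
Codeword c = [11, 1, 7, 6, 2] ∈ F_13^5.


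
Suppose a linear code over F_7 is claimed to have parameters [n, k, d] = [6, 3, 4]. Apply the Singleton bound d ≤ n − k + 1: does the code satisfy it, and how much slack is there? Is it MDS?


Singleton RHS = n − k + 1 = 4, slack = 0, bound satisfied, MDS.

Singleton bound: d ≤ n − k + 1.
Here n = 6, k = 3, so n − k + 1 = 4.
Given d = 4, check d ≤ 4: YES.
Slack = (n − k + 1) − d = 0.
The code is MDS (slack = 0).
Description: the claimed parameters are [6, 3, 4]_7; such a code would be MDS (meets Singleton bound).


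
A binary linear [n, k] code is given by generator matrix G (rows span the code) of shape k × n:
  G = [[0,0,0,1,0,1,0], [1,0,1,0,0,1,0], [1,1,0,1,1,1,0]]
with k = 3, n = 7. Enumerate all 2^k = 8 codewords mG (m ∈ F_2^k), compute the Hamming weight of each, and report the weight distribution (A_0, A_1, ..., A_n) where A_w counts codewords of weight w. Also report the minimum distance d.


Weight distribution: A_0 = 1, A_2 = 1, A_3 = 3, A_4 = 2, A_5 = 1. Minimum distance d = 2.

Enumerate all 2^3 = 8 messages m ∈ F_2^3.
For each, compute codeword c = mG in F_2^7, then tally its weight.
  m = 000 → c = 0000000, weight = 0.
  m = 100 → c = 0001010, weight = 2.
  m = 010 → c = 1010010, weight = 3.
  m = 110 → c = 1011000, weight = 3.
  m = 001 → c = 1101110, weight = 5.
  m = 101 → c = 1100100, weight = 3.
  m = 011 → c = 0111100, weight = 4.
  m = 111 → c = 0110110, weight = 4.
Tally weights:
  weight 0: 1 codewords.
  weight 2: 1 codewords.
  weight 3: 3 codewords.
  weight 4: 2 codewords.
  weight 5: 1 codewords.
Minimum distance d = smallest w > 0 with A_w > 0 = 2.
Sanity: Σ A_w = 8 = 2^3 = 8 ✓.


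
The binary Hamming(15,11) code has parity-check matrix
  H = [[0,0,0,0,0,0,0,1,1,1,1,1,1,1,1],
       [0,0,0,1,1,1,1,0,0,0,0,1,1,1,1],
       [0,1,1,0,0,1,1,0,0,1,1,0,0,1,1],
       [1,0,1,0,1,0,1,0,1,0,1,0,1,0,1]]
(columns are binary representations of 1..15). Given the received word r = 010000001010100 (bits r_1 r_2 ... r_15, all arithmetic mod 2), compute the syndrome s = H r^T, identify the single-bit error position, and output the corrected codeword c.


s = (1, 1, 0, 1)^T, error position = 13, corrected codeword c = 010000001010000

Compute s = H r^T mod 2 one row at a time:
  s_1 = 0 + 1 + 0 + 1 + 0 + 1 + 0 + 0 = 3 ≡ 1 (mod 2).
  s_2 = 0 + 0 + 0 + 0 + 0 + 1 + 0 + 0 = 1 ≡ 1 (mod 2).
  s_3 = 1 + 0 + 0 + 0 + 0 + 1 + 0 + 0 = 2 ≡ 0 (mod 2).
  s_4 = 0 + 0 + 0 + 0 + 1 + 1 + 1 + 0 = 3 ≡ 1 (mod 2).
s = (1, 1, 0, 1)^T — this equals column 13 of H (binary 1101), so error is at position 13.
Correct: flip bit 13 of r = 010000001010100 to get c = 010000001010000.


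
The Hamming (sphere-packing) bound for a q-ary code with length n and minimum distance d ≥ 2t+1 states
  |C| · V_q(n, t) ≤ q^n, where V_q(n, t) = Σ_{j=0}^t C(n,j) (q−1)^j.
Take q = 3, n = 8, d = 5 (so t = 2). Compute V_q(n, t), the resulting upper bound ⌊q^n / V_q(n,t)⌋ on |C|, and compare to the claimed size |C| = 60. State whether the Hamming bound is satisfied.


V_q(n, t) = 129, q^n = 6561, Hamming bound = 50, |C| = 60 > bound (violated).

Step 1: Compute V_q(n, t) = Σ_{j=0}^2 C(n, j) (q−1)^j.
  j = 0: C(8,0)·(2)^0 = 1·1 = 1.
  j = 1: C(8,1)·(2)^1 = 8·2 = 16.
  j = 2: C(8,2)·(2)^2 = 28·4 = 112.
  V_q(n, t) = 1 + 16 + 112 = 129.
Step 2: q^n = 3^8 = 6561.
Step 3: Hamming bound ⌊q^n / V_q(n,t)⌋ = ⌊6561/129⌋ = 50.
Step 4: Compare |C| = 60 to 50: violated.
The claimed |C| lies above the Hamming bound, so no 3-ary code of length 8 with d ≥ 5 can have 60 codewords.


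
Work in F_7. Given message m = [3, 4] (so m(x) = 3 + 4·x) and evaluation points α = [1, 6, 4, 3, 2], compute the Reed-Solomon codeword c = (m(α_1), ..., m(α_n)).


c = [0, 6, 5, 1, 4]

Message polynomial: m(x) = 3 + 4·x (mod 7).
For each evaluation point α_i, compute m(α_i) mod 7:
  α_1 = 1: Horner steps 4 → 0, so m(1) = 0.
  α_2 = 6: Horner steps 4 → 6, so m(6) = 6.
  α_3 = 4: Horner steps 4 → 5, so m(4) = 5.
  α_4 = 3: Horner steps 4 → 1, so m(3) = 1.
  α_5 = 2: Horner steps 4 → 4, so m(2) = 4.
Codeword c = [0, 6, 5, 1, 4] ∈ F_7^5.


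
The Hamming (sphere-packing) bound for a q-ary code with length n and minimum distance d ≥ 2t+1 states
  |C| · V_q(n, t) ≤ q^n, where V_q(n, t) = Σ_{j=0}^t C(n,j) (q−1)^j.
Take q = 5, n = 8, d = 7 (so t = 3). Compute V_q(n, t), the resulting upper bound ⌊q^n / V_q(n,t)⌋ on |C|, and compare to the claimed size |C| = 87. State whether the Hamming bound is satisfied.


V_q(n, t) = 4065, q^n = 390625, Hamming bound = 96, |C| = 87 ≤ bound (satisfied).

Step 1: Compute V_q(n, t) = Σ_{j=0}^3 C(n, j) (q−1)^j.
  j = 0: C(8,0)·(4)^0 = 1·1 = 1.
  j = 1: C(8,1)·(4)^1 = 8·4 = 32.
  j = 2: C(8,2)·(4)^2 = 28·16 = 448.
  j = 3: C(8,3)·(4)^3 = 56·64 = 3584.
  V_q(n, t) = 1 + 32 + 448 + 3584 = 4065.
Step 2: q^n = 5^8 = 390625.
Step 3: Hamming bound ⌊q^n / V_q(n,t)⌋ = ⌊390625/4065⌋ = 96.
Step 4: Compare |C| = 87 to 96: satisfied.
The claimed |C| lies below the Hamming bound.


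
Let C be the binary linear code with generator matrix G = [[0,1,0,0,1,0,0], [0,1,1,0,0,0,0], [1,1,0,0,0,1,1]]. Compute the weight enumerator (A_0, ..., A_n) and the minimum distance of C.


Weight distribution: A_0 = 1, A_2 = 3, A_4 = 3, A_6 = 1. Minimum distance d = 2.

Enumerate all 2^3 = 8 messages m ∈ F_2^3.
For each, compute codeword c = mG in F_2^7, then tally its weight.
  m = 000 → c = 0000000, weight = 0.
  m = 100 → c = 0100100, weight = 2.
  m = 010 → c = 0110000, weight = 2.
  m = 110 → c = 0010100, weight = 2.
  m = 001 → c = 1100011, weight = 4.
  m = 101 → c = 1000111, weight = 4.
  m = 011 → c = 1010011, weight = 4.
  m = 111 → c = 1110111, weight = 6.
Tally weights:
  weight 0: 1 codewords.
  weight 2: 3 codewords.
  weight 4: 3 codewords.
  weight 6: 1 codewords.
Minimum distance d = smallest w > 0 with A_w > 0 = 2.
Sanity: Σ A_w = 8 = 2^3 = 8 ✓.


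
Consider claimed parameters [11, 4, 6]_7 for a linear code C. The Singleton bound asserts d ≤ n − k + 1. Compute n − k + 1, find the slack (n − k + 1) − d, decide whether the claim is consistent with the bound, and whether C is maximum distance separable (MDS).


Singleton RHS = n − k + 1 = 8, slack = 2, bound satisfied, not MDS.

Singleton bound: d ≤ n − k + 1.
Here n = 11, k = 4, so n − k + 1 = 8.
Given d = 6, check d ≤ 8: YES.
Slack = (n − k + 1) − d = 2.
The code is NOT MDS (slack = 2 > 0).
Description: the claimed parameters are [11, 4, 6]_7; such a code would be non-MDS.


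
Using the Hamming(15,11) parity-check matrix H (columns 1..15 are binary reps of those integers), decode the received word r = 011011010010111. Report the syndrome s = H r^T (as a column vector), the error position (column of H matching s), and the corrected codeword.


s = (1, 1, 0, 1)^T, error position = 13, corrected codeword c = 011011010010011

Compute s = H r^T mod 2 one row at a time:
  s_1 = 1 + 0 + 0 + 1 + 0 + 1 + 1 + 1 = 5 ≡ 1 (mod 2).
  s_2 = 0 + 1 + 1 + 0 + 0 + 1 + 1 + 1 = 5 ≡ 1 (mod 2).
  s_3 = 1 + 1 + 1 + 0 + 0 + 1 + 1 + 1 = 6 ≡ 0 (mod 2).
  s_4 = 0 + 1 + 1 + 0 + 0 + 1 + 1 + 1 = 5 ≡ 1 (mod 2).
s = (1, 1, 0, 1)^T — this equals column 13 of H (binary 1101), so error is at position 13.
Correct: flip bit 13 of r = 011011010010111 to get c = 011011010010011.


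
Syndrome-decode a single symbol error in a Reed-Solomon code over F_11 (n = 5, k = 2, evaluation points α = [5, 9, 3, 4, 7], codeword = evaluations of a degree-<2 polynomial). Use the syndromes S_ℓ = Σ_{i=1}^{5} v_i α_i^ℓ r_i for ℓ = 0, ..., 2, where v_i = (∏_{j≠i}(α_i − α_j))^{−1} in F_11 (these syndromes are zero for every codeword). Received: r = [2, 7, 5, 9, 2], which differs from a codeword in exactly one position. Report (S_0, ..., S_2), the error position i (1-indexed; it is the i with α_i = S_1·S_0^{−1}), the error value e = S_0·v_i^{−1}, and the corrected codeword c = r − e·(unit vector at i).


S = (2, 3, 10), error at position 5, error magnitude e = 3, c = [2, 7, 5, 9, 10].

Step 1: column multipliers v_i = (∏_{j≠i}(α_i − α_j))^{−1} mod 11.
  i = 1 (α = 5): (5−9)(5−3)(5−4)(5−7) = (−4)·2·1·(−2) = 16 ≡ 5, so v_1 = 5^{−1} = 9 (mod 11).
  i = 2 (α = 9): (9−5)(9−3)(9−4)(9−7) = 4·6·5·2 = 240 ≡ 9, so v_2 = 9^{−1} = 5 (mod 11).
  i = 3 (α = 3): (3−5)(3−9)(3−4)(3−7) = (−2)·(−6)·(−1)·(−4) = 48 ≡ 4, so v_3 = 4^{−1} = 3 (mod 11).
  i = 4 (α = 4): (4−5)(4−9)(4−3)(4−7) = (−1)·(−5)·1·(−3) = −15 ≡ 7, so v_4 = 7^{−1} = 8 (mod 11).
  i = 5 (α = 7): (7−5)(7−9)(7−3)(7−4) = 2·(−2)·4·3 = −48 ≡ 7, so v_5 = 7^{−1} = 8 (mod 11).
  v = [9, 5, 3, 8, 8].
Step 2: syndromes of r = [2, 7, 5, 9, 2] (all sums mod 11).
  S_0 = Σ v_i r_i = 9·2 + 5·7 + 3·5 + 8·9 + 8·2 = 156 ≡ 2.
  S_1 = Σ v_i α_i r_i = 9·5·2 + 5·9·7 + 3·3·5 + 8·4·9 + 8·7·2 = 850 ≡ 3.
  α_i^2 mod 11 = [3, 4, 9, 5, 5].
  S_2 = Σ v_i α_i^2 r_i = 9·3·2 + 5·4·7 + 3·9·5 + 8·5·9 + 8·5·2 = 769 ≡ 10.
  S = (2, 3, 10) ≠ 0, so r is not a codeword (an error is present).
Step 3: locate the error. For a single error e at position i, S_ℓ = v_i·e·α_i^ℓ, so α_err = S_1/S_0.
  S_0^{−1} = 2^{−1} = 6 (mod 11), so α_err = 3·6 = 18 ≡ 7 = α_5. Error position i = 5.
  Consistency check: S_2/S_1 = 10·4 = 40 ≡ 7 = α_err ✓ (single-error assumption holds).
Step 4: error magnitude e = S_0/v_5 = S_0·∏_{j≠5}(α_5 − α_j) = 2·7 = 14 ≡ 3 (mod 11).
Step 5: correct position 5: c_5 = r_5 − e = 2 − 3 ≡ 10 (mod 11). Hence c = [2, 7, 5, 9, 10].
  Check: interpolating c through the α_i gives m(x) = 4 + 4·x (degree < 2) with m(α_i) = c_i for every i, so c is indeed a codeword.


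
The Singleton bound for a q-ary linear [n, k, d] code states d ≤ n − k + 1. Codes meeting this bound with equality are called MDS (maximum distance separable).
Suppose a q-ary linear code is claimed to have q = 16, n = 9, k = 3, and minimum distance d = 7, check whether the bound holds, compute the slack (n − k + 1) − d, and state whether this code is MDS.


Singleton RHS = n − k + 1 = 7, slack = 0, bound satisfied, MDS.

Singleton bound: d ≤ n − k + 1.
Here n = 9, k = 3, so n − k + 1 = 7.
Given d = 7, check d ≤ 7: YES.
Slack = (n − k + 1) − d = 0.
The code is MDS (slack = 0).
Description: the claimed parameters are [9, 3, 7]_16; such a code would be MDS (meets Singleton bound).


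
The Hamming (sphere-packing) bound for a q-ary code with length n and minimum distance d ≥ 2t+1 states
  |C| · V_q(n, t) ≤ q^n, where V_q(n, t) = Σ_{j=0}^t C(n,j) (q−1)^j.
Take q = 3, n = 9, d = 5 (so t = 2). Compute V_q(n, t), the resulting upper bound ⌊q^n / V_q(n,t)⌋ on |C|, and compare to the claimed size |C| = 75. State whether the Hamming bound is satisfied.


V_q(n, t) = 163, q^n = 19683, Hamming bound = 120, |C| = 75 ≤ bound (satisfied).

Step 1: Compute V_q(n, t) = Σ_{j=0}^2 C(n, j) (q−1)^j.
  j = 0: C(9,0)·(2)^0 = 1·1 = 1.
  j = 1: C(9,1)·(2)^1 = 9·2 = 18.
  j = 2: C(9,2)·(2)^2 = 36·4 = 144.
  V_q(n, t) = 1 + 18 + 144 = 163.
Step 2: q^n = 3^9 = 19683.
Step 3: Hamming bound ⌊q^n / V_q(n,t)⌋ = ⌊19683/163⌋ = 120.
Step 4: Compare |C| = 75 to 120: satisfied.
The claimed |C| lies below the Hamming bound.


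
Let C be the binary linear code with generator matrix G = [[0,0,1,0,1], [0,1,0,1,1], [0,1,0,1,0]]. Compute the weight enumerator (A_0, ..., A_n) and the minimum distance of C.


Weight distribution: A_0 = 1, A_1 = 2, A_2 = 2, A_3 = 2, A_4 = 1. Minimum distance d = 1.

Enumerate all 2^3 = 8 messages m ∈ F_2^3.
For each, compute codeword c = mG in F_2^5, then tally its weight.
  m = 000 → c = 00000, weight = 0.
  m = 100 → c = 00101, weight = 2.
  m = 010 → c = 01011, weight = 3.
  m = 110 → c = 01110, weight = 3.
  m = 001 → c = 01010, weight = 2.
  m = 101 → c = 01111, weight = 4.
  m = 011 → c = 00001, weight = 1.
  m = 111 → c = 00100, weight = 1.
Tally weights:
  weight 0: 1 codewords.
  weight 1: 2 codewords.
  weight 2: 2 codewords.
  weight 3: 2 codewords.
  weight 4: 1 codewords.
Minimum distance d = smallest w > 0 with A_w > 0 = 1.
Sanity: Σ A_w = 8 = 2^3 = 8 ✓.


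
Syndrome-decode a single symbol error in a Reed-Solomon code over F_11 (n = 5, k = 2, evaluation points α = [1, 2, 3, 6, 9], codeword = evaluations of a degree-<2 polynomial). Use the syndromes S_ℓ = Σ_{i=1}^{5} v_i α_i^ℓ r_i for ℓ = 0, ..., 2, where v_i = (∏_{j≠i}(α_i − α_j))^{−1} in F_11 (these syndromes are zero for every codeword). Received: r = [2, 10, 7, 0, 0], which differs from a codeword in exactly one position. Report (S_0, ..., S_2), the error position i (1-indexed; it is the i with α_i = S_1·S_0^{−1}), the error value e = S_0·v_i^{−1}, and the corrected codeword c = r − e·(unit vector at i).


S = (5, 8, 4), error at position 4, error magnitude e = 2, c = [2, 10, 7, 9, 0].

Step 1: column multipliers v_i = (∏_{j≠i}(α_i − α_j))^{−1} mod 11.
  i = 1 (α = 1): (1−2)(1−3)(1−6)(1−9) = (−1)·(−2)·(−5)·(−8) = 80 ≡ 3, so v_1 = 3^{−1} = 4 (mod 11).
  i = 2 (α = 2): (2−1)(2−3)(2−6)(2−9) = 1·(−1)·(−4)·(−7) = −28 ≡ 5, so v_2 = 5^{−1} = 9 (mod 11).
  i = 3 (α = 3): (3−1)(3−2)(3−6)(3−9) = 2·1·(−3)·(−6) = 36 ≡ 3, so v_3 = 3^{−1} = 4 (mod 11).
  i = 4 (α = 6): (6−1)(6−2)(6−3)(6−9) = 5·4·3·(−3) = −180 ≡ 7, so v_4 = 7^{−1} = 8 (mod 11).
  i = 5 (α = 9): (9−1)(9−2)(9−3)(9−6) = 8·7·6·3 = 1008 ≡ 7, so v_5 = 7^{−1} = 8 (mod 11).
  v = [4, 9, 4, 8, 8].
Step 2: syndromes of r = [2, 10, 7, 0, 0] (all sums mod 11).
  S_0 = Σ v_i r_i = 4·2 + 9·10 + 4·7 + 8·0 + 8·0 = 126 ≡ 5.
  S_1 = Σ v_i α_i r_i = 4·1·2 + 9·2·10 + 4·3·7 + 8·6·0 + 8·9·0 = 272 ≡ 8.
  α_i^2 mod 11 = [1, 4, 9, 3, 4].
  S_2 = Σ v_i α_i^2 r_i = 4·1·2 + 9·4·10 + 4·9·7 + 8·3·0 + 8·4·0 = 620 ≡ 4.
  S = (5, 8, 4) ≠ 0, so r is not a codeword (an error is present).
Step 3: locate the error. For a single error e at position i, S_ℓ = v_i·e·α_i^ℓ, so α_err = S_1/S_0.
  S_0^{−1} = 5^{−1} = 9 (mod 11), so α_err = 8·9 = 72 ≡ 6 = α_4. Error position i = 4.
  Consistency check: S_2/S_1 = 4·7 = 28 ≡ 6 = α_err ✓ (single-error assumption holds).
Step 4: error magnitude e = S_0/v_4 = S_0·∏_{j≠4}(α_4 − α_j) = 5·7 = 35 ≡ 2 (mod 11).
Step 5: correct position 4: c_4 = r_4 − e = 0 − 2 ≡ 9 (mod 11). Hence c = [2, 10, 7, 9, 0].
  Check: interpolating c through the α_i gives m(x) = 5 + 8·x (degree < 2) with m(α_i) = c_i for every i, so c is indeed a codeword.


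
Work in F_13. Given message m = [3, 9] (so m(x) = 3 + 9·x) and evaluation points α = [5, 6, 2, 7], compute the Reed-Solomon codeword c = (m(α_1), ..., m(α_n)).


c = [9, 5, 8, 1]

Message polynomial: m(x) = 3 + 9·x (mod 13).
For each evaluation point α_i, compute m(α_i) mod 13:
  α_1 = 5: Horner steps 9 → 9, so m(5) = 9.
  α_2 = 6: Horner steps 9 → 5, so m(6) = 5.
  α_3 = 2: Horner steps 9 → 8, so m(2) = 8.
  α_4 = 7: Horner steps 9 → 1, so m(7) = 1.
Codeword c = [9, 5, 8, 1] ∈ F_13^4.


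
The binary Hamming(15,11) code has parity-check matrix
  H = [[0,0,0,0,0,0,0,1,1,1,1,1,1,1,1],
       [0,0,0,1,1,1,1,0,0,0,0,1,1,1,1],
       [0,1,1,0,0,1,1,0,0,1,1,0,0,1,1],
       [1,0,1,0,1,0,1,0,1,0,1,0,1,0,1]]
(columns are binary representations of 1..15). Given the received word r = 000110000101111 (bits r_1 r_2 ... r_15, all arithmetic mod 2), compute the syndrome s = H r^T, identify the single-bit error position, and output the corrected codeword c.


s = (1, 0, 1, 1)^T, error position = 11, corrected codeword c = 000110000111111

Compute s = H r^T mod 2 one row at a time:
  s_1 = 0 + 0 + 1 + 0 + 1 + 1 + 1 + 1 = 5 ≡ 1 (mod 2).
  s_2 = 1 + 1 + 0 + 0 + 1 + 1 + 1 + 1 = 6 ≡ 0 (mod 2).
  s_3 = 0 + 0 + 0 + 0 + 1 + 0 + 1 + 1 = 3 ≡ 1 (mod 2).
  s_4 = 0 + 0 + 1 + 0 + 0 + 0 + 1 + 1 = 3 ≡ 1 (mod 2).
s = (1, 0, 1, 1)^T — this equals column 11 of H (binary 1011), so error is at position 11.
Correct: flip bit 11 of r = 000110000101111 to get c = 000110000111111.
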